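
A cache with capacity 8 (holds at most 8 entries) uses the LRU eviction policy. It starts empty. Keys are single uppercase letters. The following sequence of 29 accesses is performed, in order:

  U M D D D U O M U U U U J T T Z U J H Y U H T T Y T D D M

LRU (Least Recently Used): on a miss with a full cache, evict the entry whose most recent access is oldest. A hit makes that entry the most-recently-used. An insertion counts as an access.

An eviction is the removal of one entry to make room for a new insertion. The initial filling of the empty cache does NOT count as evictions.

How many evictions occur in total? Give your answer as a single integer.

Answer: 2

Derivation:
LRU simulation (capacity=8):
  1. access U: MISS. Cache (LRU->MRU): [U]
  2. access M: MISS. Cache (LRU->MRU): [U M]
  3. access D: MISS. Cache (LRU->MRU): [U M D]
  4. access D: HIT. Cache (LRU->MRU): [U M D]
  5. access D: HIT. Cache (LRU->MRU): [U M D]
  6. access U: HIT. Cache (LRU->MRU): [M D U]
  7. access O: MISS. Cache (LRU->MRU): [M D U O]
  8. access M: HIT. Cache (LRU->MRU): [D U O M]
  9. access U: HIT. Cache (LRU->MRU): [D O M U]
  10. access U: HIT. Cache (LRU->MRU): [D O M U]
  11. access U: HIT. Cache (LRU->MRU): [D O M U]
  12. access U: HIT. Cache (LRU->MRU): [D O M U]
  13. access J: MISS. Cache (LRU->MRU): [D O M U J]
  14. access T: MISS. Cache (LRU->MRU): [D O M U J T]
  15. access T: HIT. Cache (LRU->MRU): [D O M U J T]
  16. access Z: MISS. Cache (LRU->MRU): [D O M U J T Z]
  17. access U: HIT. Cache (LRU->MRU): [D O M J T Z U]
  18. access J: HIT. Cache (LRU->MRU): [D O M T Z U J]
  19. access H: MISS. Cache (LRU->MRU): [D O M T Z U J H]
  20. access Y: MISS, evict D. Cache (LRU->MRU): [O M T Z U J H Y]
  21. access U: HIT. Cache (LRU->MRU): [O M T Z J H Y U]
  22. access H: HIT. Cache (LRU->MRU): [O M T Z J Y U H]
  23. access T: HIT. Cache (LRU->MRU): [O M Z J Y U H T]
  24. access T: HIT. Cache (LRU->MRU): [O M Z J Y U H T]
  25. access Y: HIT. Cache (LRU->MRU): [O M Z J U H T Y]
  26. access T: HIT. Cache (LRU->MRU): [O M Z J U H Y T]
  27. access D: MISS, evict O. Cache (LRU->MRU): [M Z J U H Y T D]
  28. access D: HIT. Cache (LRU->MRU): [M Z J U H Y T D]
  29. access M: HIT. Cache (LRU->MRU): [Z J U H Y T D M]
Total: 19 hits, 10 misses, 2 evictions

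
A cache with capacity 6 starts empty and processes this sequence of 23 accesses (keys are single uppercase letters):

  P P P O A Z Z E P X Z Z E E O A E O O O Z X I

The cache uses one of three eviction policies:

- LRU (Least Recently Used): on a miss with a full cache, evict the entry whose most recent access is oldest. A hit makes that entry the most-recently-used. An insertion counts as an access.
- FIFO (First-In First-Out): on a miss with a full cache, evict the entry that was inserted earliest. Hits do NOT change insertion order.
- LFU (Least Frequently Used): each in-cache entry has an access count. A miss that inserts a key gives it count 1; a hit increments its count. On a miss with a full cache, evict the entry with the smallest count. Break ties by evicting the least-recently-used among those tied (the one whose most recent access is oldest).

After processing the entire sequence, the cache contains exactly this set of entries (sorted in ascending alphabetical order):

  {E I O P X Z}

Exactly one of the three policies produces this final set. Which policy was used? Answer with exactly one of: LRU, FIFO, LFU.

Simulating under each policy and comparing final sets:
  LRU: final set = {A E I O X Z} -> differs
  FIFO: final set = {A E I O X Z} -> differs
  LFU: final set = {E I O P X Z} -> MATCHES target
Only LFU produces the target set.

Answer: LFU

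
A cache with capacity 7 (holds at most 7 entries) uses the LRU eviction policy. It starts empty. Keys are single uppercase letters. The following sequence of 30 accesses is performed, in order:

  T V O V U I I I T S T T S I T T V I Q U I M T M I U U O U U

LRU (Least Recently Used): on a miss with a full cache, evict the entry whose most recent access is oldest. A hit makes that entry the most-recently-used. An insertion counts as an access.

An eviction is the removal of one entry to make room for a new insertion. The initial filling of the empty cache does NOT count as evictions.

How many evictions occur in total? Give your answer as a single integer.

Answer: 2

Derivation:
LRU simulation (capacity=7):
  1. access T: MISS. Cache (LRU->MRU): [T]
  2. access V: MISS. Cache (LRU->MRU): [T V]
  3. access O: MISS. Cache (LRU->MRU): [T V O]
  4. access V: HIT. Cache (LRU->MRU): [T O V]
  5. access U: MISS. Cache (LRU->MRU): [T O V U]
  6. access I: MISS. Cache (LRU->MRU): [T O V U I]
  7. access I: HIT. Cache (LRU->MRU): [T O V U I]
  8. access I: HIT. Cache (LRU->MRU): [T O V U I]
  9. access T: HIT. Cache (LRU->MRU): [O V U I T]
  10. access S: MISS. Cache (LRU->MRU): [O V U I T S]
  11. access T: HIT. Cache (LRU->MRU): [O V U I S T]
  12. access T: HIT. Cache (LRU->MRU): [O V U I S T]
  13. access S: HIT. Cache (LRU->MRU): [O V U I T S]
  14. access I: HIT. Cache (LRU->MRU): [O V U T S I]
  15. access T: HIT. Cache (LRU->MRU): [O V U S I T]
  16. access T: HIT. Cache (LRU->MRU): [O V U S I T]
  17. access V: HIT. Cache (LRU->MRU): [O U S I T V]
  18. access I: HIT. Cache (LRU->MRU): [O U S T V I]
  19. access Q: MISS. Cache (LRU->MRU): [O U S T V I Q]
  20. access U: HIT. Cache (LRU->MRU): [O S T V I Q U]
  21. access I: HIT. Cache (LRU->MRU): [O S T V Q U I]
  22. access M: MISS, evict O. Cache (LRU->MRU): [S T V Q U I M]
  23. access T: HIT. Cache (LRU->MRU): [S V Q U I M T]
  24. access M: HIT. Cache (LRU->MRU): [S V Q U I T M]
  25. access I: HIT. Cache (LRU->MRU): [S V Q U T M I]
  26. access U: HIT. Cache (LRU->MRU): [S V Q T M I U]
  27. access U: HIT. Cache (LRU->MRU): [S V Q T M I U]
  28. access O: MISS, evict S. Cache (LRU->MRU): [V Q T M I U O]
  29. access U: HIT. Cache (LRU->MRU): [V Q T M I O U]
  30. access U: HIT. Cache (LRU->MRU): [V Q T M I O U]
Total: 21 hits, 9 misses, 2 evictions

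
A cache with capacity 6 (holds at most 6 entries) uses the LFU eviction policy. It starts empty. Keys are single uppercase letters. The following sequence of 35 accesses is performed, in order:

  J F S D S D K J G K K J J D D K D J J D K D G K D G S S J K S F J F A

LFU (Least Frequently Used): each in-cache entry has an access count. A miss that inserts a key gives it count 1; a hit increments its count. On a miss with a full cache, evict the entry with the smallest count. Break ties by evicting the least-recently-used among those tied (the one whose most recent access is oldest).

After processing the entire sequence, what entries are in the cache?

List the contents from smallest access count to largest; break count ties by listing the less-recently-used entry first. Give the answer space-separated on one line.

LFU simulation (capacity=6):
  1. access J: MISS. Cache: [J(c=1)]
  2. access F: MISS. Cache: [J(c=1) F(c=1)]
  3. access S: MISS. Cache: [J(c=1) F(c=1) S(c=1)]
  4. access D: MISS. Cache: [J(c=1) F(c=1) S(c=1) D(c=1)]
  5. access S: HIT, count now 2. Cache: [J(c=1) F(c=1) D(c=1) S(c=2)]
  6. access D: HIT, count now 2. Cache: [J(c=1) F(c=1) S(c=2) D(c=2)]
  7. access K: MISS. Cache: [J(c=1) F(c=1) K(c=1) S(c=2) D(c=2)]
  8. access J: HIT, count now 2. Cache: [F(c=1) K(c=1) S(c=2) D(c=2) J(c=2)]
  9. access G: MISS. Cache: [F(c=1) K(c=1) G(c=1) S(c=2) D(c=2) J(c=2)]
  10. access K: HIT, count now 2. Cache: [F(c=1) G(c=1) S(c=2) D(c=2) J(c=2) K(c=2)]
  11. access K: HIT, count now 3. Cache: [F(c=1) G(c=1) S(c=2) D(c=2) J(c=2) K(c=3)]
  12. access J: HIT, count now 3. Cache: [F(c=1) G(c=1) S(c=2) D(c=2) K(c=3) J(c=3)]
  13. access J: HIT, count now 4. Cache: [F(c=1) G(c=1) S(c=2) D(c=2) K(c=3) J(c=4)]
  14. access D: HIT, count now 3. Cache: [F(c=1) G(c=1) S(c=2) K(c=3) D(c=3) J(c=4)]
  15. access D: HIT, count now 4. Cache: [F(c=1) G(c=1) S(c=2) K(c=3) J(c=4) D(c=4)]
  16. access K: HIT, count now 4. Cache: [F(c=1) G(c=1) S(c=2) J(c=4) D(c=4) K(c=4)]
  17. access D: HIT, count now 5. Cache: [F(c=1) G(c=1) S(c=2) J(c=4) K(c=4) D(c=5)]
  18. access J: HIT, count now 5. Cache: [F(c=1) G(c=1) S(c=2) K(c=4) D(c=5) J(c=5)]
  19. access J: HIT, count now 6. Cache: [F(c=1) G(c=1) S(c=2) K(c=4) D(c=5) J(c=6)]
  20. access D: HIT, count now 6. Cache: [F(c=1) G(c=1) S(c=2) K(c=4) J(c=6) D(c=6)]
  21. access K: HIT, count now 5. Cache: [F(c=1) G(c=1) S(c=2) K(c=5) J(c=6) D(c=6)]
  22. access D: HIT, count now 7. Cache: [F(c=1) G(c=1) S(c=2) K(c=5) J(c=6) D(c=7)]
  23. access G: HIT, count now 2. Cache: [F(c=1) S(c=2) G(c=2) K(c=5) J(c=6) D(c=7)]
  24. access K: HIT, count now 6. Cache: [F(c=1) S(c=2) G(c=2) J(c=6) K(c=6) D(c=7)]
  25. access D: HIT, count now 8. Cache: [F(c=1) S(c=2) G(c=2) J(c=6) K(c=6) D(c=8)]
  26. access G: HIT, count now 3. Cache: [F(c=1) S(c=2) G(c=3) J(c=6) K(c=6) D(c=8)]
  27. access S: HIT, count now 3. Cache: [F(c=1) G(c=3) S(c=3) J(c=6) K(c=6) D(c=8)]
  28. access S: HIT, count now 4. Cache: [F(c=1) G(c=3) S(c=4) J(c=6) K(c=6) D(c=8)]
  29. access J: HIT, count now 7. Cache: [F(c=1) G(c=3) S(c=4) K(c=6) J(c=7) D(c=8)]
  30. access K: HIT, count now 7. Cache: [F(c=1) G(c=3) S(c=4) J(c=7) K(c=7) D(c=8)]
  31. access S: HIT, count now 5. Cache: [F(c=1) G(c=3) S(c=5) J(c=7) K(c=7) D(c=8)]
  32. access F: HIT, count now 2. Cache: [F(c=2) G(c=3) S(c=5) J(c=7) K(c=7) D(c=8)]
  33. access J: HIT, count now 8. Cache: [F(c=2) G(c=3) S(c=5) K(c=7) D(c=8) J(c=8)]
  34. access F: HIT, count now 3. Cache: [G(c=3) F(c=3) S(c=5) K(c=7) D(c=8) J(c=8)]
  35. access A: MISS, evict G(c=3). Cache: [A(c=1) F(c=3) S(c=5) K(c=7) D(c=8) J(c=8)]
Total: 28 hits, 7 misses, 1 evictions

Answer: A F S K D J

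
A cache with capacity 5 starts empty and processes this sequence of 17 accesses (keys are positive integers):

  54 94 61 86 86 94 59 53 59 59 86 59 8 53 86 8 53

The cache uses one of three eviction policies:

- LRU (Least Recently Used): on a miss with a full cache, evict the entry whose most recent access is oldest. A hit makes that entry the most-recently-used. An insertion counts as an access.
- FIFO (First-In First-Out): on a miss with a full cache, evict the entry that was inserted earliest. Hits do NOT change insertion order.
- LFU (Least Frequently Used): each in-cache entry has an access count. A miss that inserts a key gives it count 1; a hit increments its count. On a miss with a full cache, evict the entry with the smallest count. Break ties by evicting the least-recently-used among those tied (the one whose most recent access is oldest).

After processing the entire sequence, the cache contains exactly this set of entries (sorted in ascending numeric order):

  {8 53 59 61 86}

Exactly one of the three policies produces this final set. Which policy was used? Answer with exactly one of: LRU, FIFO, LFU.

Answer: FIFO

Derivation:
Simulating under each policy and comparing final sets:
  LRU: final set = {8 53 59 86 94} -> differs
  FIFO: final set = {8 53 59 61 86} -> MATCHES target
  LFU: final set = {8 53 59 86 94} -> differs
Only FIFO produces the target set.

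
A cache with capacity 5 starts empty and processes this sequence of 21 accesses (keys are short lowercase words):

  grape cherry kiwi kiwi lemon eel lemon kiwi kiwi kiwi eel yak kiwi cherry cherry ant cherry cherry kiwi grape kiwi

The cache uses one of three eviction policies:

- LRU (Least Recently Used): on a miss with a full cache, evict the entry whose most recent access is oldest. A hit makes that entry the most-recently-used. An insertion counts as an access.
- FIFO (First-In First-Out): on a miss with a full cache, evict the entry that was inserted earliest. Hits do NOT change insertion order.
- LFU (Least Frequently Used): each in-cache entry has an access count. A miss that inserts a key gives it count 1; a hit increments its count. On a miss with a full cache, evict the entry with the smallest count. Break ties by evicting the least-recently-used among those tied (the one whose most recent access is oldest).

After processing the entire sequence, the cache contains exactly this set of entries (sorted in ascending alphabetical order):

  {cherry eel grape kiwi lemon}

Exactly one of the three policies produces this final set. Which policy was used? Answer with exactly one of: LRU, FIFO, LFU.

Simulating under each policy and comparing final sets:
  LRU: final set = {ant cherry grape kiwi yak} -> differs
  FIFO: final set = {ant cherry grape kiwi yak} -> differs
  LFU: final set = {cherry eel grape kiwi lemon} -> MATCHES target
Only LFU produces the target set.

Answer: LFU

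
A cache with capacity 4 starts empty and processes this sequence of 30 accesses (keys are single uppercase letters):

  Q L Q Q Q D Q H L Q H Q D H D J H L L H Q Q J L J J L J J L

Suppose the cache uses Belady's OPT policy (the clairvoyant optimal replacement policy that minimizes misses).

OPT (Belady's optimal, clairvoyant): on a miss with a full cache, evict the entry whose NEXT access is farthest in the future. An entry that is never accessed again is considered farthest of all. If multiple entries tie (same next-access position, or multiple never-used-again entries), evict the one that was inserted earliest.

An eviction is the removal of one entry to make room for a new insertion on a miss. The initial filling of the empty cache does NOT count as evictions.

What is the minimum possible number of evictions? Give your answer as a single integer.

Answer: 1

Derivation:
OPT (Belady) simulation (capacity=4):
  1. access Q: MISS. Cache: [Q]
  2. access L: MISS. Cache: [Q L]
  3. access Q: HIT. Next use of Q: step 4. Cache: [Q L]
  4. access Q: HIT. Next use of Q: step 5. Cache: [Q L]
  5. access Q: HIT. Next use of Q: step 7. Cache: [Q L]
  6. access D: MISS. Cache: [Q L D]
  7. access Q: HIT. Next use of Q: step 10. Cache: [Q L D]
  8. access H: MISS. Cache: [Q L D H]
  9. access L: HIT. Next use of L: step 18. Cache: [Q L D H]
  10. access Q: HIT. Next use of Q: step 12. Cache: [Q L D H]
  11. access H: HIT. Next use of H: step 14. Cache: [Q L D H]
  12. access Q: HIT. Next use of Q: step 21. Cache: [Q L D H]
  13. access D: HIT. Next use of D: step 15. Cache: [Q L D H]
  14. access H: HIT. Next use of H: step 17. Cache: [Q L D H]
  15. access D: HIT. Next use of D: never. Cache: [Q L D H]
  16. access J: MISS, evict D (next use: never). Cache: [Q L H J]
  17. access H: HIT. Next use of H: step 20. Cache: [Q L H J]
  18. access L: HIT. Next use of L: step 19. Cache: [Q L H J]
  19. access L: HIT. Next use of L: step 24. Cache: [Q L H J]
  20. access H: HIT. Next use of H: never. Cache: [Q L H J]
  21. access Q: HIT. Next use of Q: step 22. Cache: [Q L H J]
  22. access Q: HIT. Next use of Q: never. Cache: [Q L H J]
  23. access J: HIT. Next use of J: step 25. Cache: [Q L H J]
  24. access L: HIT. Next use of L: step 27. Cache: [Q L H J]
  25. access J: HIT. Next use of J: step 26. Cache: [Q L H J]
  26. access J: HIT. Next use of J: step 28. Cache: [Q L H J]
  27. access L: HIT. Next use of L: step 30. Cache: [Q L H J]
  28. access J: HIT. Next use of J: step 29. Cache: [Q L H J]
  29. access J: HIT. Next use of J: never. Cache: [Q L H J]
  30. access L: HIT. Next use of L: never. Cache: [Q L H J]
Total: 25 hits, 5 misses, 1 evictions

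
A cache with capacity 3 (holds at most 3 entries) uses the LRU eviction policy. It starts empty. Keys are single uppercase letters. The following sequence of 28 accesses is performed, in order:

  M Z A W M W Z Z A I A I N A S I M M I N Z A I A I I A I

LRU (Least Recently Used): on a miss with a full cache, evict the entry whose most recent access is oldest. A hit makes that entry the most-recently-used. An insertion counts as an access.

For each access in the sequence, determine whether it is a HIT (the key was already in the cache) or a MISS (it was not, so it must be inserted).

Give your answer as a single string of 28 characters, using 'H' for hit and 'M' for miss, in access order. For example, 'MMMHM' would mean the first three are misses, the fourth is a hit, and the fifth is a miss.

Answer: MMMMMHMHMMHHMHMMMHHMMMMHHHHH

Derivation:
LRU simulation (capacity=3):
  1. access M: MISS. Cache (LRU->MRU): [M]
  2. access Z: MISS. Cache (LRU->MRU): [M Z]
  3. access A: MISS. Cache (LRU->MRU): [M Z A]
  4. access W: MISS, evict M. Cache (LRU->MRU): [Z A W]
  5. access M: MISS, evict Z. Cache (LRU->MRU): [A W M]
  6. access W: HIT. Cache (LRU->MRU): [A M W]
  7. access Z: MISS, evict A. Cache (LRU->MRU): [M W Z]
  8. access Z: HIT. Cache (LRU->MRU): [M W Z]
  9. access A: MISS, evict M. Cache (LRU->MRU): [W Z A]
  10. access I: MISS, evict W. Cache (LRU->MRU): [Z A I]
  11. access A: HIT. Cache (LRU->MRU): [Z I A]
  12. access I: HIT. Cache (LRU->MRU): [Z A I]
  13. access N: MISS, evict Z. Cache (LRU->MRU): [A I N]
  14. access A: HIT. Cache (LRU->MRU): [I N A]
  15. access S: MISS, evict I. Cache (LRU->MRU): [N A S]
  16. access I: MISS, evict N. Cache (LRU->MRU): [A S I]
  17. access M: MISS, evict A. Cache (LRU->MRU): [S I M]
  18. access M: HIT. Cache (LRU->MRU): [S I M]
  19. access I: HIT. Cache (LRU->MRU): [S M I]
  20. access N: MISS, evict S. Cache (LRU->MRU): [M I N]
  21. access Z: MISS, evict M. Cache (LRU->MRU): [I N Z]
  22. access A: MISS, evict I. Cache (LRU->MRU): [N Z A]
  23. access I: MISS, evict N. Cache (LRU->MRU): [Z A I]
  24. access A: HIT. Cache (LRU->MRU): [Z I A]
  25. access I: HIT. Cache (LRU->MRU): [Z A I]
  26. access I: HIT. Cache (LRU->MRU): [Z A I]
  27. access A: HIT. Cache (LRU->MRU): [Z I A]
  28. access I: HIT. Cache (LRU->MRU): [Z A I]
Total: 12 hits, 16 misses, 13 evictions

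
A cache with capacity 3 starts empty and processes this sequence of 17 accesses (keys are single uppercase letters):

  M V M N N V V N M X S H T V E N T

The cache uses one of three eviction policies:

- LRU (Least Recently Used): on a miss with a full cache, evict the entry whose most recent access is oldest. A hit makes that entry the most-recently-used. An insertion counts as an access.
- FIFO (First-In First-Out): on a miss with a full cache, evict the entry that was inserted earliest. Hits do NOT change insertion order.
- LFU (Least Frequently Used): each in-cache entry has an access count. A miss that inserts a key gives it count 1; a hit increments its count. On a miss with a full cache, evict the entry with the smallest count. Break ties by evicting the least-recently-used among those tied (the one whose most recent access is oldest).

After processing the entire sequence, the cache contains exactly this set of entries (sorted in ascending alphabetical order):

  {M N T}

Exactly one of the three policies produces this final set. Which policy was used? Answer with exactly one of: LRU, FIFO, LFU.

Answer: LFU

Derivation:
Simulating under each policy and comparing final sets:
  LRU: final set = {E N T} -> differs
  FIFO: final set = {E N T} -> differs
  LFU: final set = {M N T} -> MATCHES target
Only LFU produces the target set.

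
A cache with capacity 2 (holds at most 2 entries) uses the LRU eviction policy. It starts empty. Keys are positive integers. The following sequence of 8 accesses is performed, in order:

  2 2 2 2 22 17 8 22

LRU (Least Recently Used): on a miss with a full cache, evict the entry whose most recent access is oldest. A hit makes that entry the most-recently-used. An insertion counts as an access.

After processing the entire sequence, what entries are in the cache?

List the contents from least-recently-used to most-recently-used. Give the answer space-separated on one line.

LRU simulation (capacity=2):
  1. access 2: MISS. Cache (LRU->MRU): [2]
  2. access 2: HIT. Cache (LRU->MRU): [2]
  3. access 2: HIT. Cache (LRU->MRU): [2]
  4. access 2: HIT. Cache (LRU->MRU): [2]
  5. access 22: MISS. Cache (LRU->MRU): [2 22]
  6. access 17: MISS, evict 2. Cache (LRU->MRU): [22 17]
  7. access 8: MISS, evict 22. Cache (LRU->MRU): [17 8]
  8. access 22: MISS, evict 17. Cache (LRU->MRU): [8 22]
Total: 3 hits, 5 misses, 3 evictions

Answer: 8 22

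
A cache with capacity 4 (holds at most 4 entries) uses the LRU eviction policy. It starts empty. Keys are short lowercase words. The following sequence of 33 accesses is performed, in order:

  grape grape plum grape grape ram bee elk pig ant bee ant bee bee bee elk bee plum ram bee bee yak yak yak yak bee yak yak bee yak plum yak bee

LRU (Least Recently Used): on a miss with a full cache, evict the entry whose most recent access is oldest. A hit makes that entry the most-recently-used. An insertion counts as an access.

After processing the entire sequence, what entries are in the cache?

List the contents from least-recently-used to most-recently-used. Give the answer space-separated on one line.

Answer: ram plum yak bee

Derivation:
LRU simulation (capacity=4):
  1. access grape: MISS. Cache (LRU->MRU): [grape]
  2. access grape: HIT. Cache (LRU->MRU): [grape]
  3. access plum: MISS. Cache (LRU->MRU): [grape plum]
  4. access grape: HIT. Cache (LRU->MRU): [plum grape]
  5. access grape: HIT. Cache (LRU->MRU): [plum grape]
  6. access ram: MISS. Cache (LRU->MRU): [plum grape ram]
  7. access bee: MISS. Cache (LRU->MRU): [plum grape ram bee]
  8. access elk: MISS, evict plum. Cache (LRU->MRU): [grape ram bee elk]
  9. access pig: MISS, evict grape. Cache (LRU->MRU): [ram bee elk pig]
  10. access ant: MISS, evict ram. Cache (LRU->MRU): [bee elk pig ant]
  11. access bee: HIT. Cache (LRU->MRU): [elk pig ant bee]
  12. access ant: HIT. Cache (LRU->MRU): [elk pig bee ant]
  13. access bee: HIT. Cache (LRU->MRU): [elk pig ant bee]
  14. access bee: HIT. Cache (LRU->MRU): [elk pig ant bee]
  15. access bee: HIT. Cache (LRU->MRU): [elk pig ant bee]
  16. access elk: HIT. Cache (LRU->MRU): [pig ant bee elk]
  17. access bee: HIT. Cache (LRU->MRU): [pig ant elk bee]
  18. access plum: MISS, evict pig. Cache (LRU->MRU): [ant elk bee plum]
  19. access ram: MISS, evict ant. Cache (LRU->MRU): [elk bee plum ram]
  20. access bee: HIT. Cache (LRU->MRU): [elk plum ram bee]
  21. access bee: HIT. Cache (LRU->MRU): [elk plum ram bee]
  22. access yak: MISS, evict elk. Cache (LRU->MRU): [plum ram bee yak]
  23. access yak: HIT. Cache (LRU->MRU): [plum ram bee yak]
  24. access yak: HIT. Cache (LRU->MRU): [plum ram bee yak]
  25. access yak: HIT. Cache (LRU->MRU): [plum ram bee yak]
  26. access bee: HIT. Cache (LRU->MRU): [plum ram yak bee]
  27. access yak: HIT. Cache (LRU->MRU): [plum ram bee yak]
  28. access yak: HIT. Cache (LRU->MRU): [plum ram bee yak]
  29. access bee: HIT. Cache (LRU->MRU): [plum ram yak bee]
  30. access yak: HIT. Cache (LRU->MRU): [plum ram bee yak]
  31. access plum: HIT. Cache (LRU->MRU): [ram bee yak plum]
  32. access yak: HIT. Cache (LRU->MRU): [ram bee plum yak]
  33. access bee: HIT. Cache (LRU->MRU): [ram plum yak bee]
Total: 23 hits, 10 misses, 6 evictions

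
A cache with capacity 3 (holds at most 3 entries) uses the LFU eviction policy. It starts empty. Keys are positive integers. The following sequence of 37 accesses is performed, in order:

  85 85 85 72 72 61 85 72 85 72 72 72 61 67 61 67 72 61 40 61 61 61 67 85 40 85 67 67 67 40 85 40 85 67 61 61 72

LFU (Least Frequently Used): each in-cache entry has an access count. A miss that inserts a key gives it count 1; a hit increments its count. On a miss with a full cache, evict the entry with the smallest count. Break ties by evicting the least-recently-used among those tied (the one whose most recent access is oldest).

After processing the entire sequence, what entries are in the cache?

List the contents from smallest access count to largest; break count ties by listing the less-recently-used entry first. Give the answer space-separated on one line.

Answer: 61 72 85

Derivation:
LFU simulation (capacity=3):
  1. access 85: MISS. Cache: [85(c=1)]
  2. access 85: HIT, count now 2. Cache: [85(c=2)]
  3. access 85: HIT, count now 3. Cache: [85(c=3)]
  4. access 72: MISS. Cache: [72(c=1) 85(c=3)]
  5. access 72: HIT, count now 2. Cache: [72(c=2) 85(c=3)]
  6. access 61: MISS. Cache: [61(c=1) 72(c=2) 85(c=3)]
  7. access 85: HIT, count now 4. Cache: [61(c=1) 72(c=2) 85(c=4)]
  8. access 72: HIT, count now 3. Cache: [61(c=1) 72(c=3) 85(c=4)]
  9. access 85: HIT, count now 5. Cache: [61(c=1) 72(c=3) 85(c=5)]
  10. access 72: HIT, count now 4. Cache: [61(c=1) 72(c=4) 85(c=5)]
  11. access 72: HIT, count now 5. Cache: [61(c=1) 85(c=5) 72(c=5)]
  12. access 72: HIT, count now 6. Cache: [61(c=1) 85(c=5) 72(c=6)]
  13. access 61: HIT, count now 2. Cache: [61(c=2) 85(c=5) 72(c=6)]
  14. access 67: MISS, evict 61(c=2). Cache: [67(c=1) 85(c=5) 72(c=6)]
  15. access 61: MISS, evict 67(c=1). Cache: [61(c=1) 85(c=5) 72(c=6)]
  16. access 67: MISS, evict 61(c=1). Cache: [67(c=1) 85(c=5) 72(c=6)]
  17. access 72: HIT, count now 7. Cache: [67(c=1) 85(c=5) 72(c=7)]
  18. access 61: MISS, evict 67(c=1). Cache: [61(c=1) 85(c=5) 72(c=7)]
  19. access 40: MISS, evict 61(c=1). Cache: [40(c=1) 85(c=5) 72(c=7)]
  20. access 61: MISS, evict 40(c=1). Cache: [61(c=1) 85(c=5) 72(c=7)]
  21. access 61: HIT, count now 2. Cache: [61(c=2) 85(c=5) 72(c=7)]
  22. access 61: HIT, count now 3. Cache: [61(c=3) 85(c=5) 72(c=7)]
  23. access 67: MISS, evict 61(c=3). Cache: [67(c=1) 85(c=5) 72(c=7)]
  24. access 85: HIT, count now 6. Cache: [67(c=1) 85(c=6) 72(c=7)]
  25. access 40: MISS, evict 67(c=1). Cache: [40(c=1) 85(c=6) 72(c=7)]
  26. access 85: HIT, count now 7. Cache: [40(c=1) 72(c=7) 85(c=7)]
  27. access 67: MISS, evict 40(c=1). Cache: [67(c=1) 72(c=7) 85(c=7)]
  28. access 67: HIT, count now 2. Cache: [67(c=2) 72(c=7) 85(c=7)]
  29. access 67: HIT, count now 3. Cache: [67(c=3) 72(c=7) 85(c=7)]
  30. access 40: MISS, evict 67(c=3). Cache: [40(c=1) 72(c=7) 85(c=7)]
  31. access 85: HIT, count now 8. Cache: [40(c=1) 72(c=7) 85(c=8)]
  32. access 40: HIT, count now 2. Cache: [40(c=2) 72(c=7) 85(c=8)]
  33. access 85: HIT, count now 9. Cache: [40(c=2) 72(c=7) 85(c=9)]
  34. access 67: MISS, evict 40(c=2). Cache: [67(c=1) 72(c=7) 85(c=9)]
  35. access 61: MISS, evict 67(c=1). Cache: [61(c=1) 72(c=7) 85(c=9)]
  36. access 61: HIT, count now 2. Cache: [61(c=2) 72(c=7) 85(c=9)]
  37. access 72: HIT, count now 8. Cache: [61(c=2) 72(c=8) 85(c=9)]
Total: 22 hits, 15 misses, 12 evictions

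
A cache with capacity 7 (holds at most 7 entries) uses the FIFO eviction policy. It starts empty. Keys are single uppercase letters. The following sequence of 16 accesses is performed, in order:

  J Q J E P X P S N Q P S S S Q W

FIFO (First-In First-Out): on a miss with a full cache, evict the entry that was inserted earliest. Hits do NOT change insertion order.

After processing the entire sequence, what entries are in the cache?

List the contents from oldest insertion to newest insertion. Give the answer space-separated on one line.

FIFO simulation (capacity=7):
  1. access J: MISS. Cache (old->new): [J]
  2. access Q: MISS. Cache (old->new): [J Q]
  3. access J: HIT. Cache (old->new): [J Q]
  4. access E: MISS. Cache (old->new): [J Q E]
  5. access P: MISS. Cache (old->new): [J Q E P]
  6. access X: MISS. Cache (old->new): [J Q E P X]
  7. access P: HIT. Cache (old->new): [J Q E P X]
  8. access S: MISS. Cache (old->new): [J Q E P X S]
  9. access N: MISS. Cache (old->new): [J Q E P X S N]
  10. access Q: HIT. Cache (old->new): [J Q E P X S N]
  11. access P: HIT. Cache (old->new): [J Q E P X S N]
  12. access S: HIT. Cache (old->new): [J Q E P X S N]
  13. access S: HIT. Cache (old->new): [J Q E P X S N]
  14. access S: HIT. Cache (old->new): [J Q E P X S N]
  15. access Q: HIT. Cache (old->new): [J Q E P X S N]
  16. access W: MISS, evict J. Cache (old->new): [Q E P X S N W]
Total: 8 hits, 8 misses, 1 evictions

Answer: Q E P X S N W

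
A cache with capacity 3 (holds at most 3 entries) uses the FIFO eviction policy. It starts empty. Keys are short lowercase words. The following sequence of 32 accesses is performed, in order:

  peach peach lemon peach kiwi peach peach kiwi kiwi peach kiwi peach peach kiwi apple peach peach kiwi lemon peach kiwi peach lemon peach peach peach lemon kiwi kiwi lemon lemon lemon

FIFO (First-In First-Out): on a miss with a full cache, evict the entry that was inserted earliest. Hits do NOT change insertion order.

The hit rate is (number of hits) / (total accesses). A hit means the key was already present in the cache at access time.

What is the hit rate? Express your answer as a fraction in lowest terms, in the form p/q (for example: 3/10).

FIFO simulation (capacity=3):
  1. access peach: MISS. Cache (old->new): [peach]
  2. access peach: HIT. Cache (old->new): [peach]
  3. access lemon: MISS. Cache (old->new): [peach lemon]
  4. access peach: HIT. Cache (old->new): [peach lemon]
  5. access kiwi: MISS. Cache (old->new): [peach lemon kiwi]
  6. access peach: HIT. Cache (old->new): [peach lemon kiwi]
  7. access peach: HIT. Cache (old->new): [peach lemon kiwi]
  8. access kiwi: HIT. Cache (old->new): [peach lemon kiwi]
  9. access kiwi: HIT. Cache (old->new): [peach lemon kiwi]
  10. access peach: HIT. Cache (old->new): [peach lemon kiwi]
  11. access kiwi: HIT. Cache (old->new): [peach lemon kiwi]
  12. access peach: HIT. Cache (old->new): [peach lemon kiwi]
  13. access peach: HIT. Cache (old->new): [peach lemon kiwi]
  14. access kiwi: HIT. Cache (old->new): [peach lemon kiwi]
  15. access apple: MISS, evict peach. Cache (old->new): [lemon kiwi apple]
  16. access peach: MISS, evict lemon. Cache (old->new): [kiwi apple peach]
  17. access peach: HIT. Cache (old->new): [kiwi apple peach]
  18. access kiwi: HIT. Cache (old->new): [kiwi apple peach]
  19. access lemon: MISS, evict kiwi. Cache (old->new): [apple peach lemon]
  20. access peach: HIT. Cache (old->new): [apple peach lemon]
  21. access kiwi: MISS, evict apple. Cache (old->new): [peach lemon kiwi]
  22. access peach: HIT. Cache (old->new): [peach lemon kiwi]
  23. access lemon: HIT. Cache (old->new): [peach lemon kiwi]
  24. access peach: HIT. Cache (old->new): [peach lemon kiwi]
  25. access peach: HIT. Cache (old->new): [peach lemon kiwi]
  26. access peach: HIT. Cache (old->new): [peach lemon kiwi]
  27. access lemon: HIT. Cache (old->new): [peach lemon kiwi]
  28. access kiwi: HIT. Cache (old->new): [peach lemon kiwi]
  29. access kiwi: HIT. Cache (old->new): [peach lemon kiwi]
  30. access lemon: HIT. Cache (old->new): [peach lemon kiwi]
  31. access lemon: HIT. Cache (old->new): [peach lemon kiwi]
  32. access lemon: HIT. Cache (old->new): [peach lemon kiwi]
Total: 25 hits, 7 misses, 4 evictions

Hit rate = 25/32

Answer: 25/32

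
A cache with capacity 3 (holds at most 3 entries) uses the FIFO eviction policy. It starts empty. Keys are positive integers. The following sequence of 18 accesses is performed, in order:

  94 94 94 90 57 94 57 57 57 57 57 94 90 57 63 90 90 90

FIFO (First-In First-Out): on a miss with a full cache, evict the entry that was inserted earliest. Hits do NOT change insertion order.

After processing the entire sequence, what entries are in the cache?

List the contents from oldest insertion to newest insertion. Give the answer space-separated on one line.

FIFO simulation (capacity=3):
  1. access 94: MISS. Cache (old->new): [94]
  2. access 94: HIT. Cache (old->new): [94]
  3. access 94: HIT. Cache (old->new): [94]
  4. access 90: MISS. Cache (old->new): [94 90]
  5. access 57: MISS. Cache (old->new): [94 90 57]
  6. access 94: HIT. Cache (old->new): [94 90 57]
  7. access 57: HIT. Cache (old->new): [94 90 57]
  8. access 57: HIT. Cache (old->new): [94 90 57]
  9. access 57: HIT. Cache (old->new): [94 90 57]
  10. access 57: HIT. Cache (old->new): [94 90 57]
  11. access 57: HIT. Cache (old->new): [94 90 57]
  12. access 94: HIT. Cache (old->new): [94 90 57]
  13. access 90: HIT. Cache (old->new): [94 90 57]
  14. access 57: HIT. Cache (old->new): [94 90 57]
  15. access 63: MISS, evict 94. Cache (old->new): [90 57 63]
  16. access 90: HIT. Cache (old->new): [90 57 63]
  17. access 90: HIT. Cache (old->new): [90 57 63]
  18. access 90: HIT. Cache (old->new): [90 57 63]
Total: 14 hits, 4 misses, 1 evictions

Answer: 90 57 63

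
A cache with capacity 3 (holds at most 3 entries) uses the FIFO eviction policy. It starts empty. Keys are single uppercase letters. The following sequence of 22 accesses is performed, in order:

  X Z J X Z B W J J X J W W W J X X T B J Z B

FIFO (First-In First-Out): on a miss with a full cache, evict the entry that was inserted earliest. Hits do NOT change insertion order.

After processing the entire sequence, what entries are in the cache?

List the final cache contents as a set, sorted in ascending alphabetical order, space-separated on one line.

FIFO simulation (capacity=3):
  1. access X: MISS. Cache (old->new): [X]
  2. access Z: MISS. Cache (old->new): [X Z]
  3. access J: MISS. Cache (old->new): [X Z J]
  4. access X: HIT. Cache (old->new): [X Z J]
  5. access Z: HIT. Cache (old->new): [X Z J]
  6. access B: MISS, evict X. Cache (old->new): [Z J B]
  7. access W: MISS, evict Z. Cache (old->new): [J B W]
  8. access J: HIT. Cache (old->new): [J B W]
  9. access J: HIT. Cache (old->new): [J B W]
  10. access X: MISS, evict J. Cache (old->new): [B W X]
  11. access J: MISS, evict B. Cache (old->new): [W X J]
  12. access W: HIT. Cache (old->new): [W X J]
  13. access W: HIT. Cache (old->new): [W X J]
  14. access W: HIT. Cache (old->new): [W X J]
  15. access J: HIT. Cache (old->new): [W X J]
  16. access X: HIT. Cache (old->new): [W X J]
  17. access X: HIT. Cache (old->new): [W X J]
  18. access T: MISS, evict W. Cache (old->new): [X J T]
  19. access B: MISS, evict X. Cache (old->new): [J T B]
  20. access J: HIT. Cache (old->new): [J T B]
  21. access Z: MISS, evict J. Cache (old->new): [T B Z]
  22. access B: HIT. Cache (old->new): [T B Z]
Total: 12 hits, 10 misses, 7 evictions

Answer: B T Z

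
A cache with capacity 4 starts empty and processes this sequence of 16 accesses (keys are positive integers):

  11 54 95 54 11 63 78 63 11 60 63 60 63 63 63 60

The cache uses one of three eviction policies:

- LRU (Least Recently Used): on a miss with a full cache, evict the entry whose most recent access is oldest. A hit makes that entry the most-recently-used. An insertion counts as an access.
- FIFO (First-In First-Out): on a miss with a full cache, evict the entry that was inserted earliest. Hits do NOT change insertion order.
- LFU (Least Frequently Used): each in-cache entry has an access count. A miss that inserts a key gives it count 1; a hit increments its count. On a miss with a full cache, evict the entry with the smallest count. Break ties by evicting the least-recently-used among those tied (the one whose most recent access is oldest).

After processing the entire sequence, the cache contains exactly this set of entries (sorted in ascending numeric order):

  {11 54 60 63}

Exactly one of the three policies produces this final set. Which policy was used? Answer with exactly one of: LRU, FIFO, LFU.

Simulating under each policy and comparing final sets:
  LRU: final set = {11 60 63 78} -> differs
  FIFO: final set = {11 60 63 78} -> differs
  LFU: final set = {11 54 60 63} -> MATCHES target
Only LFU produces the target set.

Answer: LFU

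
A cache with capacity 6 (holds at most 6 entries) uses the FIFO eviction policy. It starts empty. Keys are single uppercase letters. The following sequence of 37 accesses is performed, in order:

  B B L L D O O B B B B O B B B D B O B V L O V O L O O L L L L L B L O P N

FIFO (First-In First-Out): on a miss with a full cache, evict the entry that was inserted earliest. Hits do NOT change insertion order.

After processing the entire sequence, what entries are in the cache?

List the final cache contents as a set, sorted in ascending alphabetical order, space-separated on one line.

Answer: D L N O P V

Derivation:
FIFO simulation (capacity=6):
  1. access B: MISS. Cache (old->new): [B]
  2. access B: HIT. Cache (old->new): [B]
  3. access L: MISS. Cache (old->new): [B L]
  4. access L: HIT. Cache (old->new): [B L]
  5. access D: MISS. Cache (old->new): [B L D]
  6. access O: MISS. Cache (old->new): [B L D O]
  7. access O: HIT. Cache (old->new): [B L D O]
  8. access B: HIT. Cache (old->new): [B L D O]
  9. access B: HIT. Cache (old->new): [B L D O]
  10. access B: HIT. Cache (old->new): [B L D O]
  11. access B: HIT. Cache (old->new): [B L D O]
  12. access O: HIT. Cache (old->new): [B L D O]
  13. access B: HIT. Cache (old->new): [B L D O]
  14. access B: HIT. Cache (old->new): [B L D O]
  15. access B: HIT. Cache (old->new): [B L D O]
  16. access D: HIT. Cache (old->new): [B L D O]
  17. access B: HIT. Cache (old->new): [B L D O]
  18. access O: HIT. Cache (old->new): [B L D O]
  19. access B: HIT. Cache (old->new): [B L D O]
  20. access V: MISS. Cache (old->new): [B L D O V]
  21. access L: HIT. Cache (old->new): [B L D O V]
  22. access O: HIT. Cache (old->new): [B L D O V]
  23. access V: HIT. Cache (old->new): [B L D O V]
  24. access O: HIT. Cache (old->new): [B L D O V]
  25. access L: HIT. Cache (old->new): [B L D O V]
  26. access O: HIT. Cache (old->new): [B L D O V]
  27. access O: HIT. Cache (old->new): [B L D O V]
  28. access L: HIT. Cache (old->new): [B L D O V]
  29. access L: HIT. Cache (old->new): [B L D O V]
  30. access L: HIT. Cache (old->new): [B L D O V]
  31. access L: HIT. Cache (old->new): [B L D O V]
  32. access L: HIT. Cache (old->new): [B L D O V]
  33. access B: HIT. Cache (old->new): [B L D O V]
  34. access L: HIT. Cache (old->new): [B L D O V]
  35. access O: HIT. Cache (old->new): [B L D O V]
  36. access P: MISS. Cache (old->new): [B L D O V P]
  37. access N: MISS, evict B. Cache (old->new): [L D O V P N]
Total: 30 hits, 7 misses, 1 evictions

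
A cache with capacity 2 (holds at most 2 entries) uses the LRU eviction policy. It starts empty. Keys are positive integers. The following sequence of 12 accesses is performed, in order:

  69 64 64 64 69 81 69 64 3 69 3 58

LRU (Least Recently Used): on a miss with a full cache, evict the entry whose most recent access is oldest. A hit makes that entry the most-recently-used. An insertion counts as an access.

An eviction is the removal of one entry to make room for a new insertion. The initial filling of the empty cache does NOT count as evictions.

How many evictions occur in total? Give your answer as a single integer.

Answer: 5

Derivation:
LRU simulation (capacity=2):
  1. access 69: MISS. Cache (LRU->MRU): [69]
  2. access 64: MISS. Cache (LRU->MRU): [69 64]
  3. access 64: HIT. Cache (LRU->MRU): [69 64]
  4. access 64: HIT. Cache (LRU->MRU): [69 64]
  5. access 69: HIT. Cache (LRU->MRU): [64 69]
  6. access 81: MISS, evict 64. Cache (LRU->MRU): [69 81]
  7. access 69: HIT. Cache (LRU->MRU): [81 69]
  8. access 64: MISS, evict 81. Cache (LRU->MRU): [69 64]
  9. access 3: MISS, evict 69. Cache (LRU->MRU): [64 3]
  10. access 69: MISS, evict 64. Cache (LRU->MRU): [3 69]
  11. access 3: HIT. Cache (LRU->MRU): [69 3]
  12. access 58: MISS, evict 69. Cache (LRU->MRU): [3 58]
Total: 5 hits, 7 misses, 5 evictions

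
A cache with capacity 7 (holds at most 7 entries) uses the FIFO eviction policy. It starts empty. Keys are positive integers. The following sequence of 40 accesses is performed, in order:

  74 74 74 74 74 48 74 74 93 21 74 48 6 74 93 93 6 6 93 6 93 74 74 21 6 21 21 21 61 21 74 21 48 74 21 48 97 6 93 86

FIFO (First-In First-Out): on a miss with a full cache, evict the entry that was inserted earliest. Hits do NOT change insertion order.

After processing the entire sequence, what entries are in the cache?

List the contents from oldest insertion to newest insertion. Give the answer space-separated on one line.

FIFO simulation (capacity=7):
  1. access 74: MISS. Cache (old->new): [74]
  2. access 74: HIT. Cache (old->new): [74]
  3. access 74: HIT. Cache (old->new): [74]
  4. access 74: HIT. Cache (old->new): [74]
  5. access 74: HIT. Cache (old->new): [74]
  6. access 48: MISS. Cache (old->new): [74 48]
  7. access 74: HIT. Cache (old->new): [74 48]
  8. access 74: HIT. Cache (old->new): [74 48]
  9. access 93: MISS. Cache (old->new): [74 48 93]
  10. access 21: MISS. Cache (old->new): [74 48 93 21]
  11. access 74: HIT. Cache (old->new): [74 48 93 21]
  12. access 48: HIT. Cache (old->new): [74 48 93 21]
  13. access 6: MISS. Cache (old->new): [74 48 93 21 6]
  14. access 74: HIT. Cache (old->new): [74 48 93 21 6]
  15. access 93: HIT. Cache (old->new): [74 48 93 21 6]
  16. access 93: HIT. Cache (old->new): [74 48 93 21 6]
  17. access 6: HIT. Cache (old->new): [74 48 93 21 6]
  18. access 6: HIT. Cache (old->new): [74 48 93 21 6]
  19. access 93: HIT. Cache (old->new): [74 48 93 21 6]
  20. access 6: HIT. Cache (old->new): [74 48 93 21 6]
  21. access 93: HIT. Cache (old->new): [74 48 93 21 6]
  22. access 74: HIT. Cache (old->new): [74 48 93 21 6]
  23. access 74: HIT. Cache (old->new): [74 48 93 21 6]
  24. access 21: HIT. Cache (old->new): [74 48 93 21 6]
  25. access 6: HIT. Cache (old->new): [74 48 93 21 6]
  26. access 21: HIT. Cache (old->new): [74 48 93 21 6]
  27. access 21: HIT. Cache (old->new): [74 48 93 21 6]
  28. access 21: HIT. Cache (old->new): [74 48 93 21 6]
  29. access 61: MISS. Cache (old->new): [74 48 93 21 6 61]
  30. access 21: HIT. Cache (old->new): [74 48 93 21 6 61]
  31. access 74: HIT. Cache (old->new): [74 48 93 21 6 61]
  32. access 21: HIT. Cache (old->new): [74 48 93 21 6 61]
  33. access 48: HIT. Cache (old->new): [74 48 93 21 6 61]
  34. access 74: HIT. Cache (old->new): [74 48 93 21 6 61]
  35. access 21: HIT. Cache (old->new): [74 48 93 21 6 61]
  36. access 48: HIT. Cache (old->new): [74 48 93 21 6 61]
  37. access 97: MISS. Cache (old->new): [74 48 93 21 6 61 97]
  38. access 6: HIT. Cache (old->new): [74 48 93 21 6 61 97]
  39. access 93: HIT. Cache (old->new): [74 48 93 21 6 61 97]
  40. access 86: MISS, evict 74. Cache (old->new): [48 93 21 6 61 97 86]
Total: 32 hits, 8 misses, 1 evictions

Answer: 48 93 21 6 61 97 86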